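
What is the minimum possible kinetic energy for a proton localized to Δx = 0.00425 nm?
287.195 meV

Localizing a particle requires giving it sufficient momentum uncertainty:

1. From uncertainty principle: Δp ≥ ℏ/(2Δx)
   Δp_min = (1.055e-34 J·s) / (2 × 4.250e-12 m)
   Δp_min = 1.241e-23 kg·m/s

2. This momentum uncertainty corresponds to kinetic energy:
   KE ≈ (Δp)²/(2m) = (1.241e-23)²/(2 × 1.673e-27 kg)
   KE = 4.601e-20 J = 287.195 meV

Tighter localization requires more energy.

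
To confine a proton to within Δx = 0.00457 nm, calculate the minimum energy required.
248.383 meV

Localizing a particle requires giving it sufficient momentum uncertainty:

1. From uncertainty principle: Δp ≥ ℏ/(2Δx)
   Δp_min = (1.055e-34 J·s) / (2 × 4.570e-12 m)
   Δp_min = 1.154e-23 kg·m/s

2. This momentum uncertainty corresponds to kinetic energy:
   KE ≈ (Δp)²/(2m) = (1.154e-23)²/(2 × 1.673e-27 kg)
   KE = 3.980e-20 J = 248.383 meV

Tighter localization requires more energy.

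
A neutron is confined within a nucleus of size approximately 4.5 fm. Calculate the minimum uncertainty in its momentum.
1.172 × 10^-20 kg·m/s

Using the Heisenberg uncertainty principle:
ΔxΔp ≥ ℏ/2

With Δx ≈ L = 4.500e-15 m (the confinement size):
Δp_min = ℏ/(2Δx)
Δp_min = (1.055e-34 J·s) / (2 × 4.500e-15 m)
Δp_min = 1.172e-20 kg·m/s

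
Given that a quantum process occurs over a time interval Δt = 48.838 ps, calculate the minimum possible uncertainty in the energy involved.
6.739 μeV

Using the energy-time uncertainty principle:
ΔEΔt ≥ ℏ/2

The minimum uncertainty in energy is:
ΔE_min = ℏ/(2Δt)
ΔE_min = (1.055e-34 J·s) / (2 × 4.884e-11 s)
ΔE_min = 1.080e-24 J = 6.739 μeV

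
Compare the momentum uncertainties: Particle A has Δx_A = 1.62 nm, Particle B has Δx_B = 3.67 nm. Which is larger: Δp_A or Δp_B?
Particle A has the larger minimum momentum uncertainty, by a factor of 2.27.

For each particle, the minimum momentum uncertainty is Δp_min = ℏ/(2Δx):

Particle A: Δp_A = ℏ/(2×1.620e-09 m) = 3.255e-26 kg·m/s
Particle B: Δp_B = ℏ/(2×3.670e-09 m) = 1.437e-26 kg·m/s

Ratio: Δp_A/Δp_B = 2.27

Since Δp_min ∝ 1/Δx, the particle with smaller position uncertainty (A) has larger momentum uncertainty.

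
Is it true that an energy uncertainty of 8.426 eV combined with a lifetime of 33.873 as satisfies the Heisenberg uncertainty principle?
No, it violates the uncertainty relation.

Calculate the product ΔEΔt:
ΔE = 8.426 eV = 1.350e-18 J
ΔEΔt = (1.350e-18 J) × (3.387e-17 s)
ΔEΔt = 4.573e-35 J·s

Compare to the minimum allowed value ℏ/2:
ℏ/2 = 5.273e-35 J·s

Since ΔEΔt = 4.573e-35 J·s < 5.273e-35 J·s = ℏ/2,
this violates the uncertainty relation.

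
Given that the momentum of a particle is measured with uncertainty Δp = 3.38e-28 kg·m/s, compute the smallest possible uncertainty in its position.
156.002 nm

Using the Heisenberg uncertainty principle:
ΔxΔp ≥ ℏ/2

The minimum uncertainty in position is:
Δx_min = ℏ/(2Δp)
Δx_min = (1.055e-34 J·s) / (2 × 3.380e-28 kg·m/s)
Δx_min = 1.560e-07 m = 156.002 nm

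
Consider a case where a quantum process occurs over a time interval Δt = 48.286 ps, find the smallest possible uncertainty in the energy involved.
6.816 μeV

Using the energy-time uncertainty principle:
ΔEΔt ≥ ℏ/2

The minimum uncertainty in energy is:
ΔE_min = ℏ/(2Δt)
ΔE_min = (1.055e-34 J·s) / (2 × 4.829e-11 s)
ΔE_min = 1.092e-24 J = 6.816 μeV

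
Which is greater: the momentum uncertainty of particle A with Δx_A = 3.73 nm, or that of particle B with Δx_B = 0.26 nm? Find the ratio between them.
Particle B has the larger minimum momentum uncertainty, by a factor of 14.35.

For each particle, the minimum momentum uncertainty is Δp_min = ℏ/(2Δx):

Particle A: Δp_A = ℏ/(2×3.730e-09 m) = 1.414e-26 kg·m/s
Particle B: Δp_B = ℏ/(2×2.600e-10 m) = 2.028e-25 kg·m/s

Ratio: Δp_B/Δp_A = 14.35

Since Δp_min ∝ 1/Δx, the particle with smaller position uncertainty (B) has larger momentum uncertainty.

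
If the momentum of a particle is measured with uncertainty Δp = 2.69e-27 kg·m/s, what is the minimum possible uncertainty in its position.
19.602 nm

Using the Heisenberg uncertainty principle:
ΔxΔp ≥ ℏ/2

The minimum uncertainty in position is:
Δx_min = ℏ/(2Δp)
Δx_min = (1.055e-34 J·s) / (2 × 2.690e-27 kg·m/s)
Δx_min = 1.960e-08 m = 19.602 nm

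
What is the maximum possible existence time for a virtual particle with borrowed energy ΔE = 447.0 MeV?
7.363 × 10^-25 s

Using the energy-time uncertainty principle:
ΔEΔt ≥ ℏ/2

For a virtual particle borrowing energy ΔE, the maximum lifetime is:
Δt_max = ℏ/(2ΔE)

Converting energy:
ΔE = 447.0 MeV = 7.162e-11 J

Δt_max = (1.055e-34 J·s) / (2 × 7.162e-11 J)
Δt_max = 7.363e-25 s = 7.363 × 10^-25 s

Virtual particles with higher borrowed energy exist for shorter times.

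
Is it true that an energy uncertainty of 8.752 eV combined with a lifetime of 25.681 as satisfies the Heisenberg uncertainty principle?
No, it violates the uncertainty relation.

Calculate the product ΔEΔt:
ΔE = 8.752 eV = 1.402e-18 J
ΔEΔt = (1.402e-18 J) × (2.568e-17 s)
ΔEΔt = 3.601e-35 J·s

Compare to the minimum allowed value ℏ/2:
ℏ/2 = 5.273e-35 J·s

Since ΔEΔt = 3.601e-35 J·s < 5.273e-35 J·s = ℏ/2,
this violates the uncertainty relation.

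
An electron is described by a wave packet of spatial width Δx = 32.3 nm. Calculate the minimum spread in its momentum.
1.632 × 10^-27 kg·m/s

For a wave packet, the spatial width Δx and momentum spread Δp are related by the uncertainty principle:
ΔxΔp ≥ ℏ/2

The minimum momentum spread is:
Δp_min = ℏ/(2Δx)
Δp_min = (1.055e-34 J·s) / (2 × 3.230e-08 m)
Δp_min = 1.632e-27 kg·m/s

A wave packet cannot have both a well-defined position and well-defined momentum.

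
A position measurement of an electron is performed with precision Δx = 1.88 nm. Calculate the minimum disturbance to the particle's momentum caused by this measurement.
2.805 × 10^-26 kg·m/s

The uncertainty principle implies that measuring position disturbs momentum:
ΔxΔp ≥ ℏ/2

When we measure position with precision Δx, we necessarily introduce a momentum uncertainty:
Δp ≥ ℏ/(2Δx)
Δp_min = (1.055e-34 J·s) / (2 × 1.880e-09 m)
Δp_min = 2.805e-26 kg·m/s

The more precisely we measure position, the greater the momentum disturbance.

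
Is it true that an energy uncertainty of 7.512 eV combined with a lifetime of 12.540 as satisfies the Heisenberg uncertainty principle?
No, it violates the uncertainty relation.

Calculate the product ΔEΔt:
ΔE = 7.512 eV = 1.204e-18 J
ΔEΔt = (1.204e-18 J) × (1.254e-17 s)
ΔEΔt = 1.509e-35 J·s

Compare to the minimum allowed value ℏ/2:
ℏ/2 = 5.273e-35 J·s

Since ΔEΔt = 1.509e-35 J·s < 5.273e-35 J·s = ℏ/2,
this violates the uncertainty relation.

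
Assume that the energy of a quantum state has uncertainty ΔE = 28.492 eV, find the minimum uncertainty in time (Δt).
11.551 as

Using the energy-time uncertainty principle:
ΔEΔt ≥ ℏ/2

The minimum uncertainty in time is:
Δt_min = ℏ/(2ΔE)
Δt_min = (1.055e-34 J·s) / (2 × 4.565e-18 J)
Δt_min = 1.155e-17 s = 11.551 as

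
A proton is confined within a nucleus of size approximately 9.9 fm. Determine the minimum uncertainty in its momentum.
5.326 × 10^-21 kg·m/s

Using the Heisenberg uncertainty principle:
ΔxΔp ≥ ℏ/2

With Δx ≈ L = 9.900e-15 m (the confinement size):
Δp_min = ℏ/(2Δx)
Δp_min = (1.055e-34 J·s) / (2 × 9.900e-15 m)
Δp_min = 5.326e-21 kg·m/s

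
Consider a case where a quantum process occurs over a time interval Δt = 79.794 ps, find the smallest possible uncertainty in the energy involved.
4.124 μeV

Using the energy-time uncertainty principle:
ΔEΔt ≥ ℏ/2

The minimum uncertainty in energy is:
ΔE_min = ℏ/(2Δt)
ΔE_min = (1.055e-34 J·s) / (2 × 7.979e-11 s)
ΔE_min = 6.608e-25 J = 4.124 μeV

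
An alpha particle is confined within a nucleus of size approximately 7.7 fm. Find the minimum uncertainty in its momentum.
6.848 × 10^-21 kg·m/s

Using the Heisenberg uncertainty principle:
ΔxΔp ≥ ℏ/2

With Δx ≈ L = 7.700e-15 m (the confinement size):
Δp_min = ℏ/(2Δx)
Δp_min = (1.055e-34 J·s) / (2 × 7.700e-15 m)
Δp_min = 6.848e-21 kg·m/s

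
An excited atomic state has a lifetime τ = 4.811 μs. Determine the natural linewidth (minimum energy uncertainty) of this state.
68.407 peV

Using the energy-time uncertainty principle:
ΔEΔt ≥ ℏ/2

The lifetime τ represents the time uncertainty Δt.
The natural linewidth (minimum energy uncertainty) is:

ΔE = ℏ/(2τ)
ΔE = (1.055e-34 J·s) / (2 × 4.811e-06 s)
ΔE = 1.096e-29 J = 68.407 peV

This natural linewidth limits the precision of spectroscopic measurements.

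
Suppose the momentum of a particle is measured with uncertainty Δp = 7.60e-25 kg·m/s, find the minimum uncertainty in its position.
69.380 pm

Using the Heisenberg uncertainty principle:
ΔxΔp ≥ ℏ/2

The minimum uncertainty in position is:
Δx_min = ℏ/(2Δp)
Δx_min = (1.055e-34 J·s) / (2 × 7.600e-25 kg·m/s)
Δx_min = 6.938e-11 m = 69.380 pm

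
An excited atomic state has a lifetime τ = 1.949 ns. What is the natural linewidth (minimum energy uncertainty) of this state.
168.859 neV

Using the energy-time uncertainty principle:
ΔEΔt ≥ ℏ/2

The lifetime τ represents the time uncertainty Δt.
The natural linewidth (minimum energy uncertainty) is:

ΔE = ℏ/(2τ)
ΔE = (1.055e-34 J·s) / (2 × 1.949e-09 s)
ΔE = 2.705e-26 J = 168.859 neV

This natural linewidth limits the precision of spectroscopic measurements.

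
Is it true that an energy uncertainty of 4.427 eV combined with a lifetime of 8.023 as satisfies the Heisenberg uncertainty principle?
No, it violates the uncertainty relation.

Calculate the product ΔEΔt:
ΔE = 4.427 eV = 7.093e-19 J
ΔEΔt = (7.093e-19 J) × (8.023e-18 s)
ΔEΔt = 5.691e-36 J·s

Compare to the minimum allowed value ℏ/2:
ℏ/2 = 5.273e-35 J·s

Since ΔEΔt = 5.691e-36 J·s < 5.273e-35 J·s = ℏ/2,
this violates the uncertainty relation.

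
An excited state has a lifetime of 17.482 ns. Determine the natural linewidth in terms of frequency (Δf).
4.552 MHz

Using the energy-time uncertainty principle and E = hf:
ΔEΔt ≥ ℏ/2
hΔf·Δt ≥ ℏ/2

The minimum frequency uncertainty is:
Δf = ℏ/(2hτ) = 1/(4πτ)
Δf = 1/(4π × 1.748e-08 s)
Δf = 4.552e+06 Hz = 4.552 MHz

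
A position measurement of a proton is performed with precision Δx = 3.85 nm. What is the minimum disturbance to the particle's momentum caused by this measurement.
1.370 × 10^-26 kg·m/s

The uncertainty principle implies that measuring position disturbs momentum:
ΔxΔp ≥ ℏ/2

When we measure position with precision Δx, we necessarily introduce a momentum uncertainty:
Δp ≥ ℏ/(2Δx)
Δp_min = (1.055e-34 J·s) / (2 × 3.850e-09 m)
Δp_min = 1.370e-26 kg·m/s

The more precisely we measure position, the greater the momentum disturbance.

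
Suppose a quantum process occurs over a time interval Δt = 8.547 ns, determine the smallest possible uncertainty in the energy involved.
38.505 neV

Using the energy-time uncertainty principle:
ΔEΔt ≥ ℏ/2

The minimum uncertainty in energy is:
ΔE_min = ℏ/(2Δt)
ΔE_min = (1.055e-34 J·s) / (2 × 8.547e-09 s)
ΔE_min = 6.169e-27 J = 38.505 neV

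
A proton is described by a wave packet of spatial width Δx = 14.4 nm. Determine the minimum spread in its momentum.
3.662 × 10^-27 kg·m/s

For a wave packet, the spatial width Δx and momentum spread Δp are related by the uncertainty principle:
ΔxΔp ≥ ℏ/2

The minimum momentum spread is:
Δp_min = ℏ/(2Δx)
Δp_min = (1.055e-34 J·s) / (2 × 1.440e-08 m)
Δp_min = 3.662e-27 kg·m/s

A wave packet cannot have both a well-defined position and well-defined momentum.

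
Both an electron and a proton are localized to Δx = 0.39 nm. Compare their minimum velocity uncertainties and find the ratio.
The electron has the larger minimum velocity uncertainty, by a ratio of 1836.2.

For both particles, Δp_min = ℏ/(2Δx) = 1.352e-25 kg·m/s (same for both).

The velocity uncertainty is Δv = Δp/m:
- electron: Δv = 1.352e-25 / 9.109e-31 = 1.484e+05 m/s = 148.420 km/s
- proton: Δv = 1.352e-25 / 1.673e-27 = 8.083e+01 m/s = 80.832 m/s

Ratio: 1.484e+05 / 8.083e+01 = 1836.2

The lighter particle has larger velocity uncertainty because Δv ∝ 1/m.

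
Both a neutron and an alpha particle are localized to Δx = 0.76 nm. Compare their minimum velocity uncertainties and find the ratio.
The neutron has the larger minimum velocity uncertainty, by a ratio of 4.0.

For both particles, Δp_min = ℏ/(2Δx) = 6.938e-26 kg·m/s (same for both).

The velocity uncertainty is Δv = Δp/m:
- neutron: Δv = 6.938e-26 / 1.675e-27 = 4.142e+01 m/s = 41.423 m/s
- alpha particle: Δv = 6.938e-26 / 6.645e-27 = 1.044e+01 m/s = 10.441 m/s

Ratio: 4.142e+01 / 1.044e+01 = 4.0

The lighter particle has larger velocity uncertainty because Δv ∝ 1/m.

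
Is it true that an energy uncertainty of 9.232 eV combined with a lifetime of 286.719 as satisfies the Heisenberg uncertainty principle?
Yes, it satisfies the uncertainty relation.

Calculate the product ΔEΔt:
ΔE = 9.232 eV = 1.479e-18 J
ΔEΔt = (1.479e-18 J) × (2.867e-16 s)
ΔEΔt = 4.241e-34 J·s

Compare to the minimum allowed value ℏ/2:
ℏ/2 = 5.273e-35 J·s

Since ΔEΔt = 4.241e-34 J·s ≥ 5.273e-35 J·s = ℏ/2,
this satisfies the uncertainty relation.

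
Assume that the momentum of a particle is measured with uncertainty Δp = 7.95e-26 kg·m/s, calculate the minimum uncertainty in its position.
663.253 pm

Using the Heisenberg uncertainty principle:
ΔxΔp ≥ ℏ/2

The minimum uncertainty in position is:
Δx_min = ℏ/(2Δp)
Δx_min = (1.055e-34 J·s) / (2 × 7.950e-26 kg·m/s)
Δx_min = 6.633e-10 m = 663.253 pm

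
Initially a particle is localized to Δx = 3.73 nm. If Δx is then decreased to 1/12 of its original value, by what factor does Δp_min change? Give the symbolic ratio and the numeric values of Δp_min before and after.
Original Δp_min = 1.414 × 10^-26 kg·m/s; new Δp'_min = 1.696 × 10^-25 kg·m/s; ratio Δp'_min/Δp_min = 12.

From the uncertainty principle ΔxΔp ≥ ℏ/2, the minimum momentum uncertainty is Δp_min = ℏ/(2Δx).

Original (Δx = 3.73 nm = 3.730e-09 m):
Δp_min = (1.055e-34 J·s)/(2 × 3.730e-09 m) = 1.414e-26 kg·m/s

When Δx → (1/12)Δx:
Δp'_min = ℏ/(2 × (1/12)Δx) = 12 × ℏ/(2Δx) = 12 × Δp_min
Δp'_min = 12 × 1.414e-26 kg·m/s = 1.696e-25 kg·m/s

Since Δp_min ∝ 1/Δx, when Δx is decreased to 1/12 of its original value, Δp_min increases to 12 times its original value.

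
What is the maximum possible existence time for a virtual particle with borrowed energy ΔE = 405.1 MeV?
8.124 × 10^-25 s

Using the energy-time uncertainty principle:
ΔEΔt ≥ ℏ/2

For a virtual particle borrowing energy ΔE, the maximum lifetime is:
Δt_max = ℏ/(2ΔE)

Converting energy:
ΔE = 405.1 MeV = 6.490e-11 J

Δt_max = (1.055e-34 J·s) / (2 × 6.490e-11 J)
Δt_max = 8.124e-25 s = 8.124 × 10^-25 s

Virtual particles with higher borrowed energy exist for shorter times.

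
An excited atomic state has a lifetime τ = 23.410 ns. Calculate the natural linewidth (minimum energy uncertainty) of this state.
14.058 neV

Using the energy-time uncertainty principle:
ΔEΔt ≥ ℏ/2

The lifetime τ represents the time uncertainty Δt.
The natural linewidth (minimum energy uncertainty) is:

ΔE = ℏ/(2τ)
ΔE = (1.055e-34 J·s) / (2 × 2.341e-08 s)
ΔE = 2.252e-27 J = 14.058 neV

This natural linewidth limits the precision of spectroscopic measurements.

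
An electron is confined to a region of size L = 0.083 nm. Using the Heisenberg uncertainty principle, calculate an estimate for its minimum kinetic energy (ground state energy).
1.383 eV

Using the uncertainty principle to estimate ground state energy:

1. The position uncertainty is approximately the confinement size:
   Δx ≈ L = 8.300e-11 m

2. From ΔxΔp ≥ ℏ/2, the minimum momentum uncertainty is:
   Δp ≈ ℏ/(2L) = 6.353e-25 kg·m/s

3. The kinetic energy is approximately:
   KE ≈ (Δp)²/(2m) = (6.353e-25)²/(2 × 9.109e-31 kg)
   KE ≈ 2.215e-19 J = 1.383 eV

This is an order-of-magnitude estimate of the ground state energy.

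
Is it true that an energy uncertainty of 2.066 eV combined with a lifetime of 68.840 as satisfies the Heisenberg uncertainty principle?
No, it violates the uncertainty relation.

Calculate the product ΔEΔt:
ΔE = 2.066 eV = 3.310e-19 J
ΔEΔt = (3.310e-19 J) × (6.884e-17 s)
ΔEΔt = 2.279e-35 J·s

Compare to the minimum allowed value ℏ/2:
ℏ/2 = 5.273e-35 J·s

Since ΔEΔt = 2.279e-35 J·s < 5.273e-35 J·s = ℏ/2,
this violates the uncertainty relation.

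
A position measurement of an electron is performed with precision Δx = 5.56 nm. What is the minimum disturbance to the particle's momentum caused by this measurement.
9.484 × 10^-27 kg·m/s

The uncertainty principle implies that measuring position disturbs momentum:
ΔxΔp ≥ ℏ/2

When we measure position with precision Δx, we necessarily introduce a momentum uncertainty:
Δp ≥ ℏ/(2Δx)
Δp_min = (1.055e-34 J·s) / (2 × 5.560e-09 m)
Δp_min = 9.484e-27 kg·m/s

The more precisely we measure position, the greater the momentum disturbance.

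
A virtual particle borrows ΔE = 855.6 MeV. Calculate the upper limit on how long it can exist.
3.846 × 10^-25 s

Using the energy-time uncertainty principle:
ΔEΔt ≥ ℏ/2

For a virtual particle borrowing energy ΔE, the maximum lifetime is:
Δt_max = ℏ/(2ΔE)

Converting energy:
ΔE = 855.6 MeV = 1.371e-10 J

Δt_max = (1.055e-34 J·s) / (2 × 1.371e-10 J)
Δt_max = 3.846e-25 s = 3.846 × 10^-25 s

Virtual particles with higher borrowed energy exist for shorter times.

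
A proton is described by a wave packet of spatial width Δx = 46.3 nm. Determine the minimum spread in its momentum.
1.139 × 10^-27 kg·m/s

For a wave packet, the spatial width Δx and momentum spread Δp are related by the uncertainty principle:
ΔxΔp ≥ ℏ/2

The minimum momentum spread is:
Δp_min = ℏ/(2Δx)
Δp_min = (1.055e-34 J·s) / (2 × 4.630e-08 m)
Δp_min = 1.139e-27 kg·m/s

A wave packet cannot have both a well-defined position and well-defined momentum.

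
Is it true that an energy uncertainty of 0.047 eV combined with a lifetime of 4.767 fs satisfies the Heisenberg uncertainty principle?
No, it violates the uncertainty relation.

Calculate the product ΔEΔt:
ΔE = 0.047 eV = 7.530e-21 J
ΔEΔt = (7.530e-21 J) × (4.767e-15 s)
ΔEΔt = 3.590e-35 J·s

Compare to the minimum allowed value ℏ/2:
ℏ/2 = 5.273e-35 J·s

Since ΔEΔt = 3.590e-35 J·s < 5.273e-35 J·s = ℏ/2,
this violates the uncertainty relation.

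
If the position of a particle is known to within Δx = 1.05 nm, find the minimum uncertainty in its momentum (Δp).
5.022 × 10^-26 kg·m/s

Using the Heisenberg uncertainty principle:
ΔxΔp ≥ ℏ/2

The minimum uncertainty in momentum is:
Δp_min = ℏ/(2Δx)
Δp_min = (1.055e-34 J·s) / (2 × 1.050e-09 m)
Δp_min = 5.022e-26 kg·m/s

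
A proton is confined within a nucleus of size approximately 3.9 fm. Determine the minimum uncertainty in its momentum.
1.352 × 10^-20 kg·m/s

Using the Heisenberg uncertainty principle:
ΔxΔp ≥ ℏ/2

With Δx ≈ L = 3.900e-15 m (the confinement size):
Δp_min = ℏ/(2Δx)
Δp_min = (1.055e-34 J·s) / (2 × 3.900e-15 m)
Δp_min = 1.352e-20 kg·m/s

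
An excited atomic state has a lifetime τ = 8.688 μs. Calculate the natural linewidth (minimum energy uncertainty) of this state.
37.881 peV

Using the energy-time uncertainty principle:
ΔEΔt ≥ ℏ/2

The lifetime τ represents the time uncertainty Δt.
The natural linewidth (minimum energy uncertainty) is:

ΔE = ℏ/(2τ)
ΔE = (1.055e-34 J·s) / (2 × 8.688e-06 s)
ΔE = 6.069e-30 J = 37.881 peV

This natural linewidth limits the precision of spectroscopic measurements.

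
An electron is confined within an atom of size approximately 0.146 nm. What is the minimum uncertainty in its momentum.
3.612 × 10^-25 kg·m/s

Using the Heisenberg uncertainty principle:
ΔxΔp ≥ ℏ/2

With Δx ≈ L = 1.460e-10 m (the confinement size):
Δp_min = ℏ/(2Δx)
Δp_min = (1.055e-34 J·s) / (2 × 1.460e-10 m)
Δp_min = 3.612e-25 kg·m/s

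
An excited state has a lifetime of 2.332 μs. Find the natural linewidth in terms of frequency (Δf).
34.124 kHz

Using the energy-time uncertainty principle and E = hf:
ΔEΔt ≥ ℏ/2
hΔf·Δt ≥ ℏ/2

The minimum frequency uncertainty is:
Δf = ℏ/(2hτ) = 1/(4πτ)
Δf = 1/(4π × 2.332e-06 s)
Δf = 3.412e+04 Hz = 34.124 kHz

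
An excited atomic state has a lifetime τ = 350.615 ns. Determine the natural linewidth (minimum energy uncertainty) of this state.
938.653 peV

Using the energy-time uncertainty principle:
ΔEΔt ≥ ℏ/2

The lifetime τ represents the time uncertainty Δt.
The natural linewidth (minimum energy uncertainty) is:

ΔE = ℏ/(2τ)
ΔE = (1.055e-34 J·s) / (2 × 3.506e-07 s)
ΔE = 1.504e-28 J = 938.653 peV

This natural linewidth limits the precision of spectroscopic measurements.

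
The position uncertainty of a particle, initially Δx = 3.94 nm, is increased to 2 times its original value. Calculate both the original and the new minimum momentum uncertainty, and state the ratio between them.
Original Δp_min = 1.338 × 10^-26 kg·m/s; new Δp'_min = 6.691 × 10^-27 kg·m/s; ratio Δp'_min/Δp_min = 1/2.

From the uncertainty principle ΔxΔp ≥ ℏ/2, the minimum momentum uncertainty is Δp_min = ℏ/(2Δx).

Original (Δx = 3.94 nm = 3.940e-09 m):
Δp_min = (1.055e-34 J·s)/(2 × 3.940e-09 m) = 1.338e-26 kg·m/s

When Δx → 2Δx:
Δp'_min = ℏ/(2 × 2Δx) = (1/2) × ℏ/(2Δx) = (1/2) × Δp_min
Δp'_min = 1/2 × 1.338e-26 kg·m/s = 6.691e-27 kg·m/s

Since Δp_min ∝ 1/Δx, when Δx is increased to 2 times its original value, Δp_min decreases to 1/2 of its original value.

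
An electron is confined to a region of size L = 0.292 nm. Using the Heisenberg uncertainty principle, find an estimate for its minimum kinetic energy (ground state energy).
111.711 meV

Using the uncertainty principle to estimate ground state energy:

1. The position uncertainty is approximately the confinement size:
   Δx ≈ L = 2.920e-10 m

2. From ΔxΔp ≥ ℏ/2, the minimum momentum uncertainty is:
   Δp ≈ ℏ/(2L) = 1.806e-25 kg·m/s

3. The kinetic energy is approximately:
   KE ≈ (Δp)²/(2m) = (1.806e-25)²/(2 × 9.109e-31 kg)
   KE ≈ 1.790e-20 J = 111.711 meV

This is an order-of-magnitude estimate of the ground state energy.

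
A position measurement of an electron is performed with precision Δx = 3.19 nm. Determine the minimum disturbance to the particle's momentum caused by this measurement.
1.653 × 10^-26 kg·m/s

The uncertainty principle implies that measuring position disturbs momentum:
ΔxΔp ≥ ℏ/2

When we measure position with precision Δx, we necessarily introduce a momentum uncertainty:
Δp ≥ ℏ/(2Δx)
Δp_min = (1.055e-34 J·s) / (2 × 3.190e-09 m)
Δp_min = 1.653e-26 kg·m/s

The more precisely we measure position, the greater the momentum disturbance.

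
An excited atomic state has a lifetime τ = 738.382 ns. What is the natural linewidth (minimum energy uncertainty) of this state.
445.712 peV

Using the energy-time uncertainty principle:
ΔEΔt ≥ ℏ/2

The lifetime τ represents the time uncertainty Δt.
The natural linewidth (minimum energy uncertainty) is:

ΔE = ℏ/(2τ)
ΔE = (1.055e-34 J·s) / (2 × 7.384e-07 s)
ΔE = 7.141e-29 J = 445.712 peV

This natural linewidth limits the precision of spectroscopic measurements.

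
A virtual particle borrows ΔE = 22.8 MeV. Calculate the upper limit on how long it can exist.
14.434 ys

Using the energy-time uncertainty principle:
ΔEΔt ≥ ℏ/2

For a virtual particle borrowing energy ΔE, the maximum lifetime is:
Δt_max = ℏ/(2ΔE)

Converting energy:
ΔE = 22.8 MeV = 3.653e-12 J

Δt_max = (1.055e-34 J·s) / (2 × 3.653e-12 J)
Δt_max = 1.443e-23 s = 14.434 ys

Virtual particles with higher borrowed energy exist for shorter times.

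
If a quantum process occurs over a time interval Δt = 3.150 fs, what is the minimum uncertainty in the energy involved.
104.478 meV

Using the energy-time uncertainty principle:
ΔEΔt ≥ ℏ/2

The minimum uncertainty in energy is:
ΔE_min = ℏ/(2Δt)
ΔE_min = (1.055e-34 J·s) / (2 × 3.150e-15 s)
ΔE_min = 1.674e-20 J = 104.478 meV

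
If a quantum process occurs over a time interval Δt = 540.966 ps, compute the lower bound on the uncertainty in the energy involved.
608.367 neV

Using the energy-time uncertainty principle:
ΔEΔt ≥ ℏ/2

The minimum uncertainty in energy is:
ΔE_min = ℏ/(2Δt)
ΔE_min = (1.055e-34 J·s) / (2 × 5.410e-10 s)
ΔE_min = 9.747e-26 J = 608.367 neV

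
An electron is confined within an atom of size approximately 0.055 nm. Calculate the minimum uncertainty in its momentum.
9.587 × 10^-25 kg·m/s

Using the Heisenberg uncertainty principle:
ΔxΔp ≥ ℏ/2

With Δx ≈ L = 5.500e-11 m (the confinement size):
Δp_min = ℏ/(2Δx)
Δp_min = (1.055e-34 J·s) / (2 × 5.500e-11 m)
Δp_min = 9.587e-25 kg·m/s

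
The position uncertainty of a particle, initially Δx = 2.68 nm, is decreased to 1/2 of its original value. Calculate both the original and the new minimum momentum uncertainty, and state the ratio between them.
Original Δp_min = 1.967 × 10^-26 kg·m/s; new Δp'_min = 3.935 × 10^-26 kg·m/s; ratio Δp'_min/Δp_min = 2.

From the uncertainty principle ΔxΔp ≥ ℏ/2, the minimum momentum uncertainty is Δp_min = ℏ/(2Δx).

Original (Δx = 2.68 nm = 2.680e-09 m):
Δp_min = (1.055e-34 J·s)/(2 × 2.680e-09 m) = 1.967e-26 kg·m/s

When Δx → (1/2)Δx:
Δp'_min = ℏ/(2 × (1/2)Δx) = 2 × ℏ/(2Δx) = 2 × Δp_min
Δp'_min = 2 × 1.967e-26 kg·m/s = 3.935e-26 kg·m/s

Since Δp_min ∝ 1/Δx, when Δx is decreased to 1/2 of its original value, Δp_min increases to 2 times its original value.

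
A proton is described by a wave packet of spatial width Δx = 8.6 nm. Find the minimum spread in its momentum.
6.131 × 10^-27 kg·m/s

For a wave packet, the spatial width Δx and momentum spread Δp are related by the uncertainty principle:
ΔxΔp ≥ ℏ/2

The minimum momentum spread is:
Δp_min = ℏ/(2Δx)
Δp_min = (1.055e-34 J·s) / (2 × 8.600e-09 m)
Δp_min = 6.131e-27 kg·m/s

A wave packet cannot have both a well-defined position and well-defined momentum.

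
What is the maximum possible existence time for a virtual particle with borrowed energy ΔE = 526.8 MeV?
6.247 × 10^-25 s

Using the energy-time uncertainty principle:
ΔEΔt ≥ ℏ/2

For a virtual particle borrowing energy ΔE, the maximum lifetime is:
Δt_max = ℏ/(2ΔE)

Converting energy:
ΔE = 526.8 MeV = 8.440e-11 J

Δt_max = (1.055e-34 J·s) / (2 × 8.440e-11 J)
Δt_max = 6.247e-25 s = 6.247 × 10^-25 s

Virtual particles with higher borrowed energy exist for shorter times.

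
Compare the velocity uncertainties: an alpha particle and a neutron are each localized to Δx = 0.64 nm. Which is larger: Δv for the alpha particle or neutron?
The neutron has the larger minimum velocity uncertainty, by a ratio of 4.0.

For both particles, Δp_min = ℏ/(2Δx) = 8.239e-26 kg·m/s (same for both).

The velocity uncertainty is Δv = Δp/m:
- alpha particle: Δv = 8.239e-26 / 6.645e-27 = 1.240e+01 m/s = 12.399 m/s
- neutron: Δv = 8.239e-26 / 1.675e-27 = 4.919e+01 m/s = 49.189 m/s

Ratio: 4.919e+01 / 1.240e+01 = 4.0

The lighter particle has larger velocity uncertainty because Δv ∝ 1/m.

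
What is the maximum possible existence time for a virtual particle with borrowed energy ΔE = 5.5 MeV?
59.837 ys

Using the energy-time uncertainty principle:
ΔEΔt ≥ ℏ/2

For a virtual particle borrowing energy ΔE, the maximum lifetime is:
Δt_max = ℏ/(2ΔE)

Converting energy:
ΔE = 5.5 MeV = 8.812e-13 J

Δt_max = (1.055e-34 J·s) / (2 × 8.812e-13 J)
Δt_max = 5.984e-23 s = 59.837 ys

Virtual particles with higher borrowed energy exist for shorter times.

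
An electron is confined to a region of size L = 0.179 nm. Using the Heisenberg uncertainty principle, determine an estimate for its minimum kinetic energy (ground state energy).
297.274 meV

Using the uncertainty principle to estimate ground state energy:

1. The position uncertainty is approximately the confinement size:
   Δx ≈ L = 1.790e-10 m

2. From ΔxΔp ≥ ℏ/2, the minimum momentum uncertainty is:
   Δp ≈ ℏ/(2L) = 2.946e-25 kg·m/s

3. The kinetic energy is approximately:
   KE ≈ (Δp)²/(2m) = (2.946e-25)²/(2 × 9.109e-31 kg)
   KE ≈ 4.763e-20 J = 297.274 meV

This is an order-of-magnitude estimate of the ground state energy.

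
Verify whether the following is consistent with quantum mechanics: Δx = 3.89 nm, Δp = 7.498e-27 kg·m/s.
No, it violates the uncertainty principle (impossible measurement).

Calculate the product ΔxΔp:
ΔxΔp = (3.890e-09 m) × (7.498e-27 kg·m/s)
ΔxΔp = 2.917e-35 J·s

Compare to the minimum allowed value ℏ/2:
ℏ/2 = 5.273e-35 J·s

Since ΔxΔp = 2.917e-35 J·s < 5.273e-35 J·s = ℏ/2,
the measurement violates the uncertainty principle.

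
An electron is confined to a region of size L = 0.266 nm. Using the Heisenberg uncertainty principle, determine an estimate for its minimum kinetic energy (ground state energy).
134.617 meV

Using the uncertainty principle to estimate ground state energy:

1. The position uncertainty is approximately the confinement size:
   Δx ≈ L = 2.660e-10 m

2. From ΔxΔp ≥ ℏ/2, the minimum momentum uncertainty is:
   Δp ≈ ℏ/(2L) = 1.982e-25 kg·m/s

3. The kinetic energy is approximately:
   KE ≈ (Δp)²/(2m) = (1.982e-25)²/(2 × 9.109e-31 kg)
   KE ≈ 2.157e-20 J = 134.617 meV

This is an order-of-magnitude estimate of the ground state energy.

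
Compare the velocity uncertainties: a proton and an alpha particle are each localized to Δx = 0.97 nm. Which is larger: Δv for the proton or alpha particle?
The proton has the larger minimum velocity uncertainty, by a ratio of 4.0.

For both particles, Δp_min = ℏ/(2Δx) = 5.436e-26 kg·m/s (same for both).

The velocity uncertainty is Δv = Δp/m:
- proton: Δv = 5.436e-26 / 1.673e-27 = 3.250e+01 m/s = 32.499 m/s
- alpha particle: Δv = 5.436e-26 / 6.645e-27 = 8.181e+00 m/s = 8.181 m/s

Ratio: 3.250e+01 / 8.181e+00 = 4.0

The lighter particle has larger velocity uncertainty because Δv ∝ 1/m.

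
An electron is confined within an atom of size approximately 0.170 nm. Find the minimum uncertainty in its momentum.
3.102 × 10^-25 kg·m/s

Using the Heisenberg uncertainty principle:
ΔxΔp ≥ ℏ/2

With Δx ≈ L = 1.700e-10 m (the confinement size):
Δp_min = ℏ/(2Δx)
Δp_min = (1.055e-34 J·s) / (2 × 1.700e-10 m)
Δp_min = 3.102e-25 kg·m/s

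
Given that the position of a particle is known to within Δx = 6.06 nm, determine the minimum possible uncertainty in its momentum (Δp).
8.701 × 10^-27 kg·m/s

Using the Heisenberg uncertainty principle:
ΔxΔp ≥ ℏ/2

The minimum uncertainty in momentum is:
Δp_min = ℏ/(2Δx)
Δp_min = (1.055e-34 J·s) / (2 × 6.060e-09 m)
Δp_min = 8.701e-27 kg·m/s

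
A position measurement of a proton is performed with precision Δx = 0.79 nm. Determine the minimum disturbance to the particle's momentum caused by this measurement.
6.675 × 10^-26 kg·m/s

The uncertainty principle implies that measuring position disturbs momentum:
ΔxΔp ≥ ℏ/2

When we measure position with precision Δx, we necessarily introduce a momentum uncertainty:
Δp ≥ ℏ/(2Δx)
Δp_min = (1.055e-34 J·s) / (2 × 7.900e-10 m)
Δp_min = 6.675e-26 kg·m/s

The more precisely we measure position, the greater the momentum disturbance.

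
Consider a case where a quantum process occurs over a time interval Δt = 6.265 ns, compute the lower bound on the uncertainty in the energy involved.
52.531 neV

Using the energy-time uncertainty principle:
ΔEΔt ≥ ℏ/2

The minimum uncertainty in energy is:
ΔE_min = ℏ/(2Δt)
ΔE_min = (1.055e-34 J·s) / (2 × 6.265e-09 s)
ΔE_min = 8.416e-27 J = 52.531 neV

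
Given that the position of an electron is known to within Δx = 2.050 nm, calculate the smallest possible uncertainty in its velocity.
28.236 km/s

Using the Heisenberg uncertainty principle and Δp = mΔv:
ΔxΔp ≥ ℏ/2
Δx(mΔv) ≥ ℏ/2

The minimum uncertainty in velocity is:
Δv_min = ℏ/(2mΔx)
Δv_min = (1.055e-34 J·s) / (2 × 9.109e-31 kg × 2.050e-09 m)
Δv_min = 2.824e+04 m/s = 28.236 km/s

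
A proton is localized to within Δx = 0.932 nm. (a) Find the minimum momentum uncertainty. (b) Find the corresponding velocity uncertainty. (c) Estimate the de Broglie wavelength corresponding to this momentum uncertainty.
(a) Δp_min = 5.658 × 10^-26 kg·m/s
(b) Δv_min = 33.825 m/s
(c) λ_dB = 11.712 nm

Step-by-step:

(a) From the uncertainty principle:
Δp_min = ℏ/(2Δx) = (1.055e-34 J·s)/(2 × 9.320e-10 m) = 5.658e-26 kg·m/s

(b) The velocity uncertainty:
Δv = Δp/m = (5.658e-26 kg·m/s)/(1.673e-27 kg) = 3.382e+01 m/s = 33.825 m/s

(c) The de Broglie wavelength for this momentum:
λ = h/p = (6.626e-34 J·s)/(5.658e-26 kg·m/s) = 1.171e-08 m = 11.712 nm

Note: The de Broglie wavelength is comparable to the localization size, as expected from wave-particle duality.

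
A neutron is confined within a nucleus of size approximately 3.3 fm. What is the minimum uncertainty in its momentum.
1.598 × 10^-20 kg·m/s

Using the Heisenberg uncertainty principle:
ΔxΔp ≥ ℏ/2

With Δx ≈ L = 3.300e-15 m (the confinement size):
Δp_min = ℏ/(2Δx)
Δp_min = (1.055e-34 J·s) / (2 × 3.300e-15 m)
Δp_min = 1.598e-20 kg·m/s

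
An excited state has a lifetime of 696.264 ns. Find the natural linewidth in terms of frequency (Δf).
114.292 kHz

Using the energy-time uncertainty principle and E = hf:
ΔEΔt ≥ ℏ/2
hΔf·Δt ≥ ℏ/2

The minimum frequency uncertainty is:
Δf = ℏ/(2hτ) = 1/(4πτ)
Δf = 1/(4π × 6.963e-07 s)
Δf = 1.143e+05 Hz = 114.292 kHz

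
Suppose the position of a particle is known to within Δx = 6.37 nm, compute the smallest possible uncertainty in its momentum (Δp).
8.278 × 10^-27 kg·m/s

Using the Heisenberg uncertainty principle:
ΔxΔp ≥ ℏ/2

The minimum uncertainty in momentum is:
Δp_min = ℏ/(2Δx)
Δp_min = (1.055e-34 J·s) / (2 × 6.370e-09 m)
Δp_min = 8.278e-27 kg·m/s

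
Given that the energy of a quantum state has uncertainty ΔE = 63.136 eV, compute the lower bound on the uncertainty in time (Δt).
5.213 as

Using the energy-time uncertainty principle:
ΔEΔt ≥ ℏ/2

The minimum uncertainty in time is:
Δt_min = ℏ/(2ΔE)
Δt_min = (1.055e-34 J·s) / (2 × 1.012e-17 J)
Δt_min = 5.213e-18 s = 5.213 as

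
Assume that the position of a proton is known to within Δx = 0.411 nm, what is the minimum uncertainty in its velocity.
76.702 m/s

Using the Heisenberg uncertainty principle and Δp = mΔv:
ΔxΔp ≥ ℏ/2
Δx(mΔv) ≥ ℏ/2

The minimum uncertainty in velocity is:
Δv_min = ℏ/(2mΔx)
Δv_min = (1.055e-34 J·s) / (2 × 1.673e-27 kg × 4.110e-10 m)
Δv_min = 7.670e+01 m/s = 76.702 m/s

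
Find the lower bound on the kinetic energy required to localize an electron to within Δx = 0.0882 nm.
1.224 eV

Localizing a particle requires giving it sufficient momentum uncertainty:

1. From uncertainty principle: Δp ≥ ℏ/(2Δx)
   Δp_min = (1.055e-34 J·s) / (2 × 8.820e-11 m)
   Δp_min = 5.978e-25 kg·m/s

2. This momentum uncertainty corresponds to kinetic energy:
   KE ≈ (Δp)²/(2m) = (5.978e-25)²/(2 × 9.109e-31 kg)
   KE = 1.962e-19 J = 1.224 eV

Tighter localization requires more energy.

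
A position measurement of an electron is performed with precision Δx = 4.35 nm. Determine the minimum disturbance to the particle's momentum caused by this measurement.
1.212 × 10^-26 kg·m/s

The uncertainty principle implies that measuring position disturbs momentum:
ΔxΔp ≥ ℏ/2

When we measure position with precision Δx, we necessarily introduce a momentum uncertainty:
Δp ≥ ℏ/(2Δx)
Δp_min = (1.055e-34 J·s) / (2 × 4.350e-09 m)
Δp_min = 1.212e-26 kg·m/s

The more precisely we measure position, the greater the momentum disturbance.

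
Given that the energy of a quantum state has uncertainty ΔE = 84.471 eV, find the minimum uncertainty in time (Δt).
3.896 as

Using the energy-time uncertainty principle:
ΔEΔt ≥ ℏ/2

The minimum uncertainty in time is:
Δt_min = ℏ/(2ΔE)
Δt_min = (1.055e-34 J·s) / (2 × 1.353e-17 J)
Δt_min = 3.896e-18 s = 3.896 as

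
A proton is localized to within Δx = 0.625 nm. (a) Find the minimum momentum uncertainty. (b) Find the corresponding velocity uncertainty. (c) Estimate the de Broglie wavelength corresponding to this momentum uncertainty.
(a) Δp_min = 8.437 × 10^-26 kg·m/s
(b) Δv_min = 50.439 m/s
(c) λ_dB = 7.854 nm

Step-by-step:

(a) From the uncertainty principle:
Δp_min = ℏ/(2Δx) = (1.055e-34 J·s)/(2 × 6.250e-10 m) = 8.437e-26 kg·m/s

(b) The velocity uncertainty:
Δv = Δp/m = (8.437e-26 kg·m/s)/(1.673e-27 kg) = 5.044e+01 m/s = 50.439 m/s

(c) The de Broglie wavelength for this momentum:
λ = h/p = (6.626e-34 J·s)/(8.437e-26 kg·m/s) = 7.854e-09 m = 7.854 nm

Note: The de Broglie wavelength is comparable to the localization size, as expected from wave-particle duality.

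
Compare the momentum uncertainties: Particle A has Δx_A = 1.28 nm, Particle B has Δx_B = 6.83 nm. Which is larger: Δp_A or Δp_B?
Particle A has the larger minimum momentum uncertainty, by a factor of 5.34.

For each particle, the minimum momentum uncertainty is Δp_min = ℏ/(2Δx):

Particle A: Δp_A = ℏ/(2×1.280e-09 m) = 4.119e-26 kg·m/s
Particle B: Δp_B = ℏ/(2×6.830e-09 m) = 7.720e-27 kg·m/s

Ratio: Δp_A/Δp_B = 5.34

Since Δp_min ∝ 1/Δx, the particle with smaller position uncertainty (A) has larger momentum uncertainty.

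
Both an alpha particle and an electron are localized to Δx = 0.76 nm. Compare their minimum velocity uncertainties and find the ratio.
The electron has the larger minimum velocity uncertainty, by a ratio of 7294.3.

For both particles, Δp_min = ℏ/(2Δx) = 6.938e-26 kg·m/s (same for both).

The velocity uncertainty is Δv = Δp/m:
- alpha particle: Δv = 6.938e-26 / 6.645e-27 = 1.044e+01 m/s = 10.441 m/s
- electron: Δv = 6.938e-26 / 9.109e-31 = 7.616e+04 m/s = 76.163 km/s

Ratio: 7.616e+04 / 1.044e+01 = 7294.3

The lighter particle has larger velocity uncertainty because Δv ∝ 1/m.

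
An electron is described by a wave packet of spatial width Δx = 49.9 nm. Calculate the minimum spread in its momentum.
1.057 × 10^-27 kg·m/s

For a wave packet, the spatial width Δx and momentum spread Δp are related by the uncertainty principle:
ΔxΔp ≥ ℏ/2

The minimum momentum spread is:
Δp_min = ℏ/(2Δx)
Δp_min = (1.055e-34 J·s) / (2 × 4.990e-08 m)
Δp_min = 1.057e-27 kg·m/s

A wave packet cannot have both a well-defined position and well-defined momentum.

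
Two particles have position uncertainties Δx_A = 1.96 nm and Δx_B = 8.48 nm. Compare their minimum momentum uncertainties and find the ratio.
Particle A has the larger minimum momentum uncertainty, by a factor of 4.33.

For each particle, the minimum momentum uncertainty is Δp_min = ℏ/(2Δx):

Particle A: Δp_A = ℏ/(2×1.960e-09 m) = 2.690e-26 kg·m/s
Particle B: Δp_B = ℏ/(2×8.480e-09 m) = 6.218e-27 kg·m/s

Ratio: Δp_A/Δp_B = 4.33

Since Δp_min ∝ 1/Δx, the particle with smaller position uncertainty (A) has larger momentum uncertainty.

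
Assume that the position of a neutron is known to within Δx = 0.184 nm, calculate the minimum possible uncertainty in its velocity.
171.093 m/s

Using the Heisenberg uncertainty principle and Δp = mΔv:
ΔxΔp ≥ ℏ/2
Δx(mΔv) ≥ ℏ/2

The minimum uncertainty in velocity is:
Δv_min = ℏ/(2mΔx)
Δv_min = (1.055e-34 J·s) / (2 × 1.675e-27 kg × 1.840e-10 m)
Δv_min = 1.711e+02 m/s = 171.093 m/s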